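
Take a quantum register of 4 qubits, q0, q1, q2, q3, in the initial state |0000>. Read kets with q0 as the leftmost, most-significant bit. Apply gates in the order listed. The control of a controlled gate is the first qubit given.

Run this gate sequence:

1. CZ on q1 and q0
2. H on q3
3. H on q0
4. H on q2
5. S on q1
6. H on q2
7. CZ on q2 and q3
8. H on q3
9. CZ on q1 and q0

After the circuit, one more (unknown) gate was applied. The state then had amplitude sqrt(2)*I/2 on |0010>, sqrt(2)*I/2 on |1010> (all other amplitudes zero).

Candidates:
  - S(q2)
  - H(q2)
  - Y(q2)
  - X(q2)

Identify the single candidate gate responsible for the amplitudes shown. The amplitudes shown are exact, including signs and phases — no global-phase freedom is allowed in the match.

The applied gate was Y(q2).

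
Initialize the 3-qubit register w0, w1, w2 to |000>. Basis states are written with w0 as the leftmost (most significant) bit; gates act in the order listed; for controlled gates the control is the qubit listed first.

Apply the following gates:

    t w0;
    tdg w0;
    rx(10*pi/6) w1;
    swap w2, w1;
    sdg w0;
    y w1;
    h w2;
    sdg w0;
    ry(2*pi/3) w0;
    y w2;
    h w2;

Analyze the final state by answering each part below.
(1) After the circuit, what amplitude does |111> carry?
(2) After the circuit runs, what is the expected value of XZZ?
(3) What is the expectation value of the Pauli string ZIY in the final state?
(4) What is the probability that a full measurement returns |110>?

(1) The amplitude on |111> is -3/4.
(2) The observable XZZ averages to sqrt(3)/4.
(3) The observable ZIY averages to -sqrt(3)/4.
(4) A full measurement returns |110> with probability 3/16.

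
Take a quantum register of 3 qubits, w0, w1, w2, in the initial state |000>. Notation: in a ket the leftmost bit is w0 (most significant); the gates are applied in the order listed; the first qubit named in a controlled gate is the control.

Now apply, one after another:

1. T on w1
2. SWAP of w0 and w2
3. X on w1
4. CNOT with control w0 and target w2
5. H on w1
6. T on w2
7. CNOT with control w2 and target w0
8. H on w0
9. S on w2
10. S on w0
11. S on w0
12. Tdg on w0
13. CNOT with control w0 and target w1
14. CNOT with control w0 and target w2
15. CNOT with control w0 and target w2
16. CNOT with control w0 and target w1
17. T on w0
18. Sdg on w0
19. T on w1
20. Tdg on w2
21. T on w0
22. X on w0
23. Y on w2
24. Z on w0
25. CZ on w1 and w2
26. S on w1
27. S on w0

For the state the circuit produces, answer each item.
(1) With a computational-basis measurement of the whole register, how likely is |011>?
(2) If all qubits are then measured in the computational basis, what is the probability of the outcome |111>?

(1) Outcome |011> occurs with probability 1/4. Key observation: the block from step 11 through step 18 cancels to the identity and can be dropped.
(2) A full measurement returns |111> with probability 1/4.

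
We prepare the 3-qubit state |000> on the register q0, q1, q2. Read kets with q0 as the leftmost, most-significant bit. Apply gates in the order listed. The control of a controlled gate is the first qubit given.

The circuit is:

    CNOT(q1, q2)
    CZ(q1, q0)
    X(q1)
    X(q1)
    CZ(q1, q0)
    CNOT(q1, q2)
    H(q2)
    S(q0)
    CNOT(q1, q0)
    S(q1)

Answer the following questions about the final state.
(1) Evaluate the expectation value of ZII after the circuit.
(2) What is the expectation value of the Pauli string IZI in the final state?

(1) The observable ZII averages to 1. Key observation: the block from step 1 through step 6 cancels to the identity and can be dropped.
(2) The expectation value of IZI is 1.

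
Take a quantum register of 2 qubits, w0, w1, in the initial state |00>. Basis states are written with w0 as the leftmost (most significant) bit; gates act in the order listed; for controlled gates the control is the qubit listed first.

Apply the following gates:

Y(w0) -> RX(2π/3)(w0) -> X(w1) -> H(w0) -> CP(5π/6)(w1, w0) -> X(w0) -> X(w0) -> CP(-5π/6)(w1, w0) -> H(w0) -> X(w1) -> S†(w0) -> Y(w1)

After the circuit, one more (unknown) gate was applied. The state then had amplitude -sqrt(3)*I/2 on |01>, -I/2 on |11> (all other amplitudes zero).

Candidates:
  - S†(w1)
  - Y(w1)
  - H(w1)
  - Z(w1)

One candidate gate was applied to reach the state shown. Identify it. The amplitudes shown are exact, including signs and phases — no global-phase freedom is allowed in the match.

The unique candidate consistent with the amplitudes is Z(w1). Key observation: the block from step 3 through step 10 cancels to the identity and can be dropped.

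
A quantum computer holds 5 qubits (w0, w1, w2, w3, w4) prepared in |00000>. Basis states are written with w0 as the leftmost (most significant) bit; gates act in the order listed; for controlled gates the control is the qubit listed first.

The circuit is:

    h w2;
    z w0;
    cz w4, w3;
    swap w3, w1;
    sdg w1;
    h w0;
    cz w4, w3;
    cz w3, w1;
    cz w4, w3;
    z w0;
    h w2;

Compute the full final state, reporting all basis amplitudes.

The resulting statevector has amplitude sqrt(2)/2 on |00000>, -sqrt(2)/2 on |10000>, and 0 on every other basis state.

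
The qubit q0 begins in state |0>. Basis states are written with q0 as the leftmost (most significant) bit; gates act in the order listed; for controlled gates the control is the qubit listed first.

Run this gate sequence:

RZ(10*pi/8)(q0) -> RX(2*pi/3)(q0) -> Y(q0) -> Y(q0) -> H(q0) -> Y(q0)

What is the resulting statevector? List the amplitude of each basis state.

The final amplitudes are (-sqrt(6) + sqrt(2)*I)*exp(3*I*pi/8)/4 on |0>, (-sqrt(6) - sqrt(2)*I)*exp(3*I*pi/8)/4 on |1>.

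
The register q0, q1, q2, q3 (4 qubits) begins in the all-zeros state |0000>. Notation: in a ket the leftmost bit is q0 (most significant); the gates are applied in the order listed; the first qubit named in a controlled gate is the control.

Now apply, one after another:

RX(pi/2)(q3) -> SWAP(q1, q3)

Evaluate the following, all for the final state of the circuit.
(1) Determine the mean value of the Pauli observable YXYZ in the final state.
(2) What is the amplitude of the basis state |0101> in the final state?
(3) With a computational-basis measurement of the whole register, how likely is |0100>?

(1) The expectation value of YXYZ is 0.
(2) The final state's coefficient on |0101> equals 0.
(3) A full measurement returns |0100> with probability 1/2.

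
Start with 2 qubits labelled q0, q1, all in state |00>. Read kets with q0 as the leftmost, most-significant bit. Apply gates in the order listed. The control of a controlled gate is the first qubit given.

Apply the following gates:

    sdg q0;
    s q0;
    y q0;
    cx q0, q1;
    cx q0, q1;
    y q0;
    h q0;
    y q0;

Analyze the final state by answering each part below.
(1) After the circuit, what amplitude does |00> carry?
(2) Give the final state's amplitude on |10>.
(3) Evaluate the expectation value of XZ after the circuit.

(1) The final state's coefficient on |00> equals -sqrt(2)*I/2. Key observation: steps 3-6 multiply out to the identity, so the circuit reduces to the remaining gates.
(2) The amplitude on |10> is sqrt(2)*I/2.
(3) The observable XZ averages to -1.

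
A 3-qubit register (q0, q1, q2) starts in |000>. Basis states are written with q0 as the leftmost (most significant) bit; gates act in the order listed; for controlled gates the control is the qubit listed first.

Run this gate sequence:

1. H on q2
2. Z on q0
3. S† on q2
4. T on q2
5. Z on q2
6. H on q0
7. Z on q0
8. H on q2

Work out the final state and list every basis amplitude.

After the circuit, the state carries amplitude sqrt(2)*(1 + exp(3*I*pi/4))/4 on |000>, sqrt(2)*(1 - exp(3*I*pi/4))/4 on |001>, 0 on |010>, 0 on |011>, sqrt(2)*(-1 - exp(3*I*pi/4))/4 on |100>, sqrt(2)*(-1 + exp(3*I*pi/4))/4 on |101>, 0 on |110>, 0 on |111>.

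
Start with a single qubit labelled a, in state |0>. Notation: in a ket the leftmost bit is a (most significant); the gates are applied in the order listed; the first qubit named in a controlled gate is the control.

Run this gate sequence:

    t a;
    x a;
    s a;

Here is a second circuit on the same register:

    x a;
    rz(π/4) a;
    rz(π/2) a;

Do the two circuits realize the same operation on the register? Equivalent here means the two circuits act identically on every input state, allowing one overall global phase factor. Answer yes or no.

No — the two circuits implement different unitaries, even allowing a global phase.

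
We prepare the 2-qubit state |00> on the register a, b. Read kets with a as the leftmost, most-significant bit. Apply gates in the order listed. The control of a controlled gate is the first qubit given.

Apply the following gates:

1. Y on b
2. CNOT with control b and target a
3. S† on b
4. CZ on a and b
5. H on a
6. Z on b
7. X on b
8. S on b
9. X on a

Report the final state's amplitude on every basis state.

The final amplitudes are -sqrt(2)/2 on |00>, 0 on |01>, sqrt(2)/2 on |10>, 0 on |11>.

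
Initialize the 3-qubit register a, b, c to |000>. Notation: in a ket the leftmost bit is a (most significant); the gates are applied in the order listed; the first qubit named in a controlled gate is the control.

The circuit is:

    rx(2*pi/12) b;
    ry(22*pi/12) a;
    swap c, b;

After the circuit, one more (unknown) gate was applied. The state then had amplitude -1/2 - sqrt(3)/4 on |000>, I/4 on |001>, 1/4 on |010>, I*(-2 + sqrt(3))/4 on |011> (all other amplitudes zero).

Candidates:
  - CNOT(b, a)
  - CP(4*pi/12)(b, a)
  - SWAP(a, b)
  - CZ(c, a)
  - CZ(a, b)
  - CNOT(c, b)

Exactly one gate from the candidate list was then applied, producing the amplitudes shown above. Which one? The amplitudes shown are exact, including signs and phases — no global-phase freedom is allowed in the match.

The applied gate was SWAP(a, b).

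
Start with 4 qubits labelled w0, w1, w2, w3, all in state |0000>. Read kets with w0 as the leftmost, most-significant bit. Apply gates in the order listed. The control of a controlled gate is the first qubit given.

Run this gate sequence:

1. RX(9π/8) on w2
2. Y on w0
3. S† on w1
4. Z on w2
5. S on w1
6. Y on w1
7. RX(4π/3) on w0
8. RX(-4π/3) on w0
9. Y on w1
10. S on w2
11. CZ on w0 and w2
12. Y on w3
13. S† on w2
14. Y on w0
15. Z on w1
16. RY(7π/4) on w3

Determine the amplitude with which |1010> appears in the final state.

The amplitude on |1010> is 0. Key observation: steps 6-9 multiply out to the identity, so the circuit reduces to the remaining gates.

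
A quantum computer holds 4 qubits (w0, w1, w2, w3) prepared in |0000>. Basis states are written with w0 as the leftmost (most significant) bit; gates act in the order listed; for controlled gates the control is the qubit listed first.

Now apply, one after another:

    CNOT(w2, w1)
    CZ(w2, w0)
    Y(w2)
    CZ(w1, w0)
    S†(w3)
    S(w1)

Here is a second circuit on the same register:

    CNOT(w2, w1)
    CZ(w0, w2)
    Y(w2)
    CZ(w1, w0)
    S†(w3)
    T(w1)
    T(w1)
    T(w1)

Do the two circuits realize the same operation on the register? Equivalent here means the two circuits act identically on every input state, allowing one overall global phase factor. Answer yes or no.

No: there is an input state on which the two circuits produce genuinely different outputs (not merely differing by a phase).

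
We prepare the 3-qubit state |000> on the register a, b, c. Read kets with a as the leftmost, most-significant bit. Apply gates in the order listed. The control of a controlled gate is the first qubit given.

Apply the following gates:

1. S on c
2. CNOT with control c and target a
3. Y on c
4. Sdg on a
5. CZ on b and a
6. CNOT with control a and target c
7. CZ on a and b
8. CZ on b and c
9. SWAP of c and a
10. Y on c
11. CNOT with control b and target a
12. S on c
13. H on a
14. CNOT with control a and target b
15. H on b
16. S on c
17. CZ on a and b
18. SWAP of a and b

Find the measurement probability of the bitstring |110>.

Outcome |110> occurs with probability 0.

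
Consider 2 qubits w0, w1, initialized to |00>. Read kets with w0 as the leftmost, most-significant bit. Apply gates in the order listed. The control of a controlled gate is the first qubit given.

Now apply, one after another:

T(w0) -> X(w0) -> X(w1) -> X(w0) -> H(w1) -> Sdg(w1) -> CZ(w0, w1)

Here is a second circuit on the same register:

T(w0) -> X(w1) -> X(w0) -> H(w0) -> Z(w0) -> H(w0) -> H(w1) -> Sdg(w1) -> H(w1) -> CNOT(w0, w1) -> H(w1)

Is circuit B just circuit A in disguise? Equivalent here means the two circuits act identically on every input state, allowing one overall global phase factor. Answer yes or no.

Yes, they are equivalent — the unitaries differ by at most a global phase.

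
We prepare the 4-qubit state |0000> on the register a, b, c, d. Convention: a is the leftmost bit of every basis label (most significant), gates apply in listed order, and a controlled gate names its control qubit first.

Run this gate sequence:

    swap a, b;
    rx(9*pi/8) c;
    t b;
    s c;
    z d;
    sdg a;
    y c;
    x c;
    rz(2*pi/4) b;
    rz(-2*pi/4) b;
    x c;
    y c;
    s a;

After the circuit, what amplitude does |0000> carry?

The amplitude on |0000> is -sin(pi/16).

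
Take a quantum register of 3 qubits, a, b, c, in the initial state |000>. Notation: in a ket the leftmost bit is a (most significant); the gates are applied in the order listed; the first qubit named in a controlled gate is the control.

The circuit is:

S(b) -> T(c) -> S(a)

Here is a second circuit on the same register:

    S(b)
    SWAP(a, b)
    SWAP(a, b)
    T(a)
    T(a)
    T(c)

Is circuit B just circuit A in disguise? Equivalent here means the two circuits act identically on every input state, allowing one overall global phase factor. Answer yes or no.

Yes, they are equivalent — the unitaries differ by at most a global phase.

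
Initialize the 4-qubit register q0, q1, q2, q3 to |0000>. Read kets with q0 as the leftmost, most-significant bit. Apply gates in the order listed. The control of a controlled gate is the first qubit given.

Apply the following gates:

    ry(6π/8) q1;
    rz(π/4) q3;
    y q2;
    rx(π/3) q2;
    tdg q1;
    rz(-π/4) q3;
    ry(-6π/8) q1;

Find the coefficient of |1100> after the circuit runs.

|1100> carries amplitude 0 in the final state.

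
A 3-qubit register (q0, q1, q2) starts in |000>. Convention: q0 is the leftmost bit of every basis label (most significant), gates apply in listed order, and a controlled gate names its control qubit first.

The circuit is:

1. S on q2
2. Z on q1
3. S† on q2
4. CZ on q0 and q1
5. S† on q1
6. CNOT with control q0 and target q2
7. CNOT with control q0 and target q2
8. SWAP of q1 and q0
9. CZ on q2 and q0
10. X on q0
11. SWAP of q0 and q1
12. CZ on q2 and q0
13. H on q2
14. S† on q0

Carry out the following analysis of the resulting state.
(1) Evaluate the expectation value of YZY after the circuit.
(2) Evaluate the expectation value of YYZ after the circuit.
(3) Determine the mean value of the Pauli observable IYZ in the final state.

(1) The observable YZY averages to 0.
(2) The expectation value of YYZ is 0.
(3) The observable IYZ averages to 0.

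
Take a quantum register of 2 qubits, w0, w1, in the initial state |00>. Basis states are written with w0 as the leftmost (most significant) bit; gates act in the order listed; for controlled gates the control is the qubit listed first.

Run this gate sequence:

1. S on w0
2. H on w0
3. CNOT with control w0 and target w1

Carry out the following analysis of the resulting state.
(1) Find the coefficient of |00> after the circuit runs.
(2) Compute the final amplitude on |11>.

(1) The amplitude on |00> is sqrt(2)/2.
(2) The final state's coefficient on |11> equals sqrt(2)/2.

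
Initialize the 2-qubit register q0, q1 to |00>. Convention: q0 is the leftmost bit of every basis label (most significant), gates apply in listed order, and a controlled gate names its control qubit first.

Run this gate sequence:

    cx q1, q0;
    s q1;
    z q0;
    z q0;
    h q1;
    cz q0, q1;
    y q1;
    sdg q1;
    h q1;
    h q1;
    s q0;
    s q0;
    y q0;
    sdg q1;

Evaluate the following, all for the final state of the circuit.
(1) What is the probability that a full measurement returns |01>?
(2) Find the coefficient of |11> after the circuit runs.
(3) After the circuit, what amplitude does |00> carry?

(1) A full measurement returns |01> with probability 0. Key observation: the block from step 9 through step 10 cancels to the identity and can be dropped.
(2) The final state's coefficient on |11> equals sqrt(2)/2.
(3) The final state's coefficient on |00> equals 0.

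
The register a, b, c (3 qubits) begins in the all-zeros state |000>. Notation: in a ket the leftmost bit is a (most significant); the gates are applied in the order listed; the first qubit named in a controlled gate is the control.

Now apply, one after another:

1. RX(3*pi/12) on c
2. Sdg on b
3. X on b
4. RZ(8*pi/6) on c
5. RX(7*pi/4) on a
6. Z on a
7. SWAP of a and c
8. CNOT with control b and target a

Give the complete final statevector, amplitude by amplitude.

The final amplitudes are 0 on |000>, 0 on |001>, -sqrt(2)*exp(I*pi/6)/4 on |010>, (2 - sqrt(2))*exp(2*I*pi/3)/4 on |011>, 0 on |100>, 0 on |101>, (sqrt(2) + 2)*exp(I*pi/3)/4 on |110>, -sqrt(2)*exp(5*I*pi/6)/4 on |111>.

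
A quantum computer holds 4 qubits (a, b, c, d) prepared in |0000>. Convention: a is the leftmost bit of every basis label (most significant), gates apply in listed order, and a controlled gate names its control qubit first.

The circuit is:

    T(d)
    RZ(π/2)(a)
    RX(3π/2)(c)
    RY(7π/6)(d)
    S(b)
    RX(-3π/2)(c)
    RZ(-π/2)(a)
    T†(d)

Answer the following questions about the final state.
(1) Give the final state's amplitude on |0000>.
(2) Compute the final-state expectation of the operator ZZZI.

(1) |0000> carries amplitude -sqrt(6)/4 + sqrt(2)/4 in the final state.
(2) The observable ZZZI averages to 1.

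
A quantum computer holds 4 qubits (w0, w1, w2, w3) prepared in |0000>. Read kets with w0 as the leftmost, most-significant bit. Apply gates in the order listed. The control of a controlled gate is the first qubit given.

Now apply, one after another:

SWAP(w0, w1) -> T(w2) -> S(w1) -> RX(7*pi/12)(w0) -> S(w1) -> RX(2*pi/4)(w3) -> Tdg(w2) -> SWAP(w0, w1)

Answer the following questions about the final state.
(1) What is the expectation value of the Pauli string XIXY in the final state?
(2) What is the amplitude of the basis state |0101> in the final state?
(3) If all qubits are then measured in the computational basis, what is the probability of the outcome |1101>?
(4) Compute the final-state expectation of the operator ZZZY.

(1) The expectation value of XIXY is 0.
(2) |0101> carries amplitude -sqrt(2*sqrt(2) + 4)/8 - sqrt(12 - 6*sqrt(2))/8 in the final state.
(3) The probability of measuring |1101> is 0.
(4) The observable ZZZY averages to -sqrt(2)/4 + sqrt(6)/4.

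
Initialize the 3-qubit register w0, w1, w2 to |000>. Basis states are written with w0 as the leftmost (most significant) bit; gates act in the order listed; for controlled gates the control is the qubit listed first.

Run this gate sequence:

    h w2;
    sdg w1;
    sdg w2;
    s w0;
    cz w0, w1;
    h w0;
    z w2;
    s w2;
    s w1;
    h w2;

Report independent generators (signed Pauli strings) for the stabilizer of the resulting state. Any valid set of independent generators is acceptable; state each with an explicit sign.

One valid set of independent stabilizer generators is +XII, +IZI, -IIZ (any independent generating set of the same group is equally correct).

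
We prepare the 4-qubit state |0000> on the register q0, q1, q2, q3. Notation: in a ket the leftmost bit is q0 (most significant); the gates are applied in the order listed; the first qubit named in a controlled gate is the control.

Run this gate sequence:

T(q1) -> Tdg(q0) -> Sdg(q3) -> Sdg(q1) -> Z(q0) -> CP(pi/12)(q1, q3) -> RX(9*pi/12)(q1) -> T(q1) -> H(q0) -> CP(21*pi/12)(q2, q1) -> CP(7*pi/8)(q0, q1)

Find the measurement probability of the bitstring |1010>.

Outcome |1010> occurs with probability 0.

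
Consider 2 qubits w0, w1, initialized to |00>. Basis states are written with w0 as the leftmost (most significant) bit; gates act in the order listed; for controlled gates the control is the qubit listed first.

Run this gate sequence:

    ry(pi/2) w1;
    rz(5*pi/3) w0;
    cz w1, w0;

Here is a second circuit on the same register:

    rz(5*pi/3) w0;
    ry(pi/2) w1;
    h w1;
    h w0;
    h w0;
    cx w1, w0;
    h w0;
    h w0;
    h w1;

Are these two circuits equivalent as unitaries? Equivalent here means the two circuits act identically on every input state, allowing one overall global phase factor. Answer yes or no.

No, they are not equivalent — no single phase factor reconciles the two unitaries.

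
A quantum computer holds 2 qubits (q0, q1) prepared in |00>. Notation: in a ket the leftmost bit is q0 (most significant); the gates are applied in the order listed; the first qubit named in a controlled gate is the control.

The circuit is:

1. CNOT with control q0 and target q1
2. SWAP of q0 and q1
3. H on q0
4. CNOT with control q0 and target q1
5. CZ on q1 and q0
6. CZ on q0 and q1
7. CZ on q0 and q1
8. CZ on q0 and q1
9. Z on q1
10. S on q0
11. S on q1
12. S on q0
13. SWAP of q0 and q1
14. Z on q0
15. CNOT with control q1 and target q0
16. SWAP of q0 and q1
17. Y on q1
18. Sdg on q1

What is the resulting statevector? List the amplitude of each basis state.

The resulting statevector has amplitude 0 on |00>, sqrt(2)/2 on |01>, 0 on |10>, -sqrt(2)*I/2 on |11>.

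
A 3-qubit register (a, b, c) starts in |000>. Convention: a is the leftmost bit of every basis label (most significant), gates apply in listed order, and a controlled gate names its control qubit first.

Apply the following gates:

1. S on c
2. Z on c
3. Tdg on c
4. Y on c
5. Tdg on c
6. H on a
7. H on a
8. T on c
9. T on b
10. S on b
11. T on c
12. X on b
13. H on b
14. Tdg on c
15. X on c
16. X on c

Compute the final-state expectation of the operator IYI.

The observable IYI averages to 0. Key observation: the block from step 5 through step 8 cancels to the identity and can be dropped.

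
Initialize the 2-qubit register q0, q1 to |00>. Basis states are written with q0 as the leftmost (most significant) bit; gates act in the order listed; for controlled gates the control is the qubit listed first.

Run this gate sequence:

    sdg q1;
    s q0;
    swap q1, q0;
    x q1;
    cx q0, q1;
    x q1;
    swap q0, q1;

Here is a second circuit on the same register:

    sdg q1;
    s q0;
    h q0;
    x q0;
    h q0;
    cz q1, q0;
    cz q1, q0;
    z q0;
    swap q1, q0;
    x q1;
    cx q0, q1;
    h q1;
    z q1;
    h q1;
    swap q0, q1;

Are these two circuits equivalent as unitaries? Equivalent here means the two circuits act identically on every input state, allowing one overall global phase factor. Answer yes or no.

Yes, they are equivalent — the unitaries differ by at most a global phase.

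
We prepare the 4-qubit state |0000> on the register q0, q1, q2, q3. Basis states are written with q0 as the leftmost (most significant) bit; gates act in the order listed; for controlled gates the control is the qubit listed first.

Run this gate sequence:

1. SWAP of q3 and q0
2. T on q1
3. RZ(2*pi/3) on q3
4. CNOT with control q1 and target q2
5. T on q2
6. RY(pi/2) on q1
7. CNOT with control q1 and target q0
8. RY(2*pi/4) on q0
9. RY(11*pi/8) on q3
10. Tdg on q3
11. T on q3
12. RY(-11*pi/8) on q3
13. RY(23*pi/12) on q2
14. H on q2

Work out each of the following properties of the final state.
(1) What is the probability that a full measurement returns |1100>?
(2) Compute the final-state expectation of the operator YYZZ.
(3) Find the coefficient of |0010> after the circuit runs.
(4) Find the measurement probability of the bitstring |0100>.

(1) The probability of measuring |1100> is -sqrt(6)*sin(5*pi/16)**4/32 - sqrt(6)*sin(5*pi/16)**2*cos(5*pi/16)**2/16 - sqrt(6)*cos(5*pi/16)**4/32 + sqrt(1/2 - sqrt(2)/4)*sqrt(sqrt(2)/4 + 1/2)*cos(5*pi/16)**4/8 + cos(5*pi/16)**4/8 + sqrt(1/2 - sqrt(2)/4)*sqrt(sqrt(2)/4 + 1/2)*sin(5*pi/16)**2*cos(5*pi/16)**2/4 + sqrt(1/2 - sqrt(2)/4)*sqrt(sqrt(2)/4 + 1/2)*sin(5*pi/16)**4/8 + sin(5*pi/16)**2*cos(5*pi/16)**2/4 + sin(5*pi/16)**4/8. Key observation: steps 9-12 multiply out to the identity, so the circuit reduces to the remaining gates.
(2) In the final state, YYZZ has expectation -sqrt(1/2 - sqrt(2)/4)*sqrt(sqrt(2)/4 + 1/2)*sin(5*pi/16)**4 - 2*sqrt(1/2 - sqrt(2)/4)*sqrt(sqrt(2)/4 + 1/2)*sin(5*pi/16)**2*cos(5*pi/16)**2 - sqrt(1/2 - sqrt(2)/4)*sqrt(sqrt(2)/4 + 1/2)*cos(5*pi/16)**4 + sqrt(6)*cos(5*pi/16)**4/4 + sqrt(6)*sin(5*pi/16)**2*cos(5*pi/16)**2/2 + sqrt(6)*sin(5*pi/16)**4/4.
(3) The final state's coefficient on |0010> equals sqrt(6)*sqrt(1/2 - sqrt(2)/4)*exp(-I*pi/3)*sin(5*pi/16)**2/8 + sqrt(6)*sqrt(1/2 - sqrt(2)/4)*exp(-I*pi/3)*cos(5*pi/16)**2/8 - sqrt(2)*sqrt(1/2 - sqrt(2)/4)*exp(-I*pi/3)*cos(5*pi/16)**2/8 - sqrt(2)*sqrt(1/2 - sqrt(2)/4)*exp(-I*pi/3)*sin(5*pi/16)**2/8 - sqrt(2)*sqrt(sqrt(2)/4 + 1/2)*exp(-I*pi/3)*cos(5*pi/16)**2/8 - sqrt(6)*sqrt(sqrt(2)/4 + 1/2)*exp(-I*pi/3)*cos(5*pi/16)**2/8 - sqrt(2)*sqrt(sqrt(2)/4 + 1/2)*exp(-I*pi/3)*sin(5*pi/16)**2/8 - sqrt(6)*sqrt(sqrt(2)/4 + 1/2)*exp(-I*pi/3)*sin(5*pi/16)**2/8.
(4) Outcome |0100> occurs with probability -sqrt(6)*sin(5*pi/16)**4/32 - sqrt(6)*sin(5*pi/16)**2*cos(5*pi/16)**2/16 - sqrt(6)*cos(5*pi/16)**4/32 + sqrt(1/2 - sqrt(2)/4)*sqrt(sqrt(2)/4 + 1/2)*cos(5*pi/16)**4/8 + cos(5*pi/16)**4/8 + sqrt(1/2 - sqrt(2)/4)*sqrt(sqrt(2)/4 + 1/2)*sin(5*pi/16)**2*cos(5*pi/16)**2/4 + sqrt(1/2 - sqrt(2)/4)*sqrt(sqrt(2)/4 + 1/2)*sin(5*pi/16)**4/8 + sin(5*pi/16)**2*cos(5*pi/16)**2/4 + sin(5*pi/16)**4/8.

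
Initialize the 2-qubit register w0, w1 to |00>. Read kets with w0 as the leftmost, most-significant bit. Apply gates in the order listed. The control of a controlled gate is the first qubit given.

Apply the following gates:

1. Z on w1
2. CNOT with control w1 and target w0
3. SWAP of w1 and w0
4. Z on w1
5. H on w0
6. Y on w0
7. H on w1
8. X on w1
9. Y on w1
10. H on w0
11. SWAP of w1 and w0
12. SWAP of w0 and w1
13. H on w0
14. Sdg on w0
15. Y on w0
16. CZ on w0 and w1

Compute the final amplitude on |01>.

The amplitude on |01> is 1/2.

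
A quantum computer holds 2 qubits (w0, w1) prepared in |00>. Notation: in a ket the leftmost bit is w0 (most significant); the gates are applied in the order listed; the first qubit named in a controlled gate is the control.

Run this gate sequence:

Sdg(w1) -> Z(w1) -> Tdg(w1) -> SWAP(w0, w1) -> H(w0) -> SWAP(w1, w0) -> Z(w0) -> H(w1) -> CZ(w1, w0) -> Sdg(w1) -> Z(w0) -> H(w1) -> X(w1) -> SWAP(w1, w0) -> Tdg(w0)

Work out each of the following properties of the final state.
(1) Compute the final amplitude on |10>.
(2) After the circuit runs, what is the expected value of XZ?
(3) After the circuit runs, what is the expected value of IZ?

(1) The final state's coefficient on |10> equals -sqrt(2)*exp(3*I*pi/4)/2.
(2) The expectation value of XZ is sqrt(2)/2.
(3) In the final state, IZ has expectation 1.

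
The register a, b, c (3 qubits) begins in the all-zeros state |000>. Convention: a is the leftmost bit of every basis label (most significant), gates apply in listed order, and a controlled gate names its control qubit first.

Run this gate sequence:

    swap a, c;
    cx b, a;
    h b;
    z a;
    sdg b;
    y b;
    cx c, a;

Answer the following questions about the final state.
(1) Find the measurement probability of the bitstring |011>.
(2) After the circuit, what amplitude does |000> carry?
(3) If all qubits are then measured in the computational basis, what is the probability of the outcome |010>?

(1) The probability of measuring |011> is 0.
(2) |000> carries amplitude -sqrt(2)/2 in the final state.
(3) A full measurement returns |010> with probability 1/2.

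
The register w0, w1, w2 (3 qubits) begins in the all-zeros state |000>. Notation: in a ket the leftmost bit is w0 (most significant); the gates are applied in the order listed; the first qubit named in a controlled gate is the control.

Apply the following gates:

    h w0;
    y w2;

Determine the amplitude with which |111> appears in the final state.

|111> carries amplitude 0 in the final state.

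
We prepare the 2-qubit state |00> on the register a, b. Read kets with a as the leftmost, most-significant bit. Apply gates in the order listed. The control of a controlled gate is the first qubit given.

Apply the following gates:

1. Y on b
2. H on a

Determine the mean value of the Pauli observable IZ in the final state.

The observable IZ averages to -1.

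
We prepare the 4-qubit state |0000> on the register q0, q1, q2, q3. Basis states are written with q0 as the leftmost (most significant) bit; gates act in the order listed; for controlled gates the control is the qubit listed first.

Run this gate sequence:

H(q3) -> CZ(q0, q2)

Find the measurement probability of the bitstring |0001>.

Outcome |0001> occurs with probability 1/2.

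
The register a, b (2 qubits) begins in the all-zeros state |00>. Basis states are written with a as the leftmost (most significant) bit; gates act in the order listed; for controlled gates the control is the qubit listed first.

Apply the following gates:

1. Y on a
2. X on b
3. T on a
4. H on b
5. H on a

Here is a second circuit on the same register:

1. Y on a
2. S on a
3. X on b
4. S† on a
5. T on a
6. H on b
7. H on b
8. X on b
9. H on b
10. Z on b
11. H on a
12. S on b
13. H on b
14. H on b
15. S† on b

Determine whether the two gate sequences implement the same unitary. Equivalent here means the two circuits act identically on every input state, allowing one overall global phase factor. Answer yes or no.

Yes: on every input state the two circuits agree up to one overall phase factor.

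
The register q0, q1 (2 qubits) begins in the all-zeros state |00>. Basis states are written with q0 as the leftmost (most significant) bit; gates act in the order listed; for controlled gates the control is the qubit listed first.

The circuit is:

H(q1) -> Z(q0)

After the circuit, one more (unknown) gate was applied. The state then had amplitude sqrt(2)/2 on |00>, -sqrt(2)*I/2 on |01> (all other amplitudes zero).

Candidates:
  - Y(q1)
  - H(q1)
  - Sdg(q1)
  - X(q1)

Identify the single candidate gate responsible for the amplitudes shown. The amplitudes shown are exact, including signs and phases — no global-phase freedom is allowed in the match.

The applied gate was Sdg(q1).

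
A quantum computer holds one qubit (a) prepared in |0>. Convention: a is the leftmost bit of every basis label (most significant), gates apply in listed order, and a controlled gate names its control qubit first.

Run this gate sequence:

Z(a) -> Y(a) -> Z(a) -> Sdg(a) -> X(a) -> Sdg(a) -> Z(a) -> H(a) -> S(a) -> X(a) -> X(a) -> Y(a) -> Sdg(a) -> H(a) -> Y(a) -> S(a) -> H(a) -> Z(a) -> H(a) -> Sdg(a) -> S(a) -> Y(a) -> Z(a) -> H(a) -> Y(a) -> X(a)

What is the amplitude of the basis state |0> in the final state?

The amplitude on |0> is sqrt(2)/2. Key observation: gates 10-11 undo each other exactly, leaving only the rest of the circuit to track.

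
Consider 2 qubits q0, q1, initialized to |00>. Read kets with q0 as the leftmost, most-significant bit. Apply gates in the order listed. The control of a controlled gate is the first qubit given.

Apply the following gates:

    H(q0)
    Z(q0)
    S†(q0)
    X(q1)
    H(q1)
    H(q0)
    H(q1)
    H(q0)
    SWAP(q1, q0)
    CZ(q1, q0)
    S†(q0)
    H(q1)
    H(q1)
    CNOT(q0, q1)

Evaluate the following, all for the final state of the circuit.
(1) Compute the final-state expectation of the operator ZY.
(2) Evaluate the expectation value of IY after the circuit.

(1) The expectation value of ZY is -1. Key observation: steps 12-13 multiply out to the identity, so the circuit reduces to the remaining gates.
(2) In the final state, IY has expectation 1.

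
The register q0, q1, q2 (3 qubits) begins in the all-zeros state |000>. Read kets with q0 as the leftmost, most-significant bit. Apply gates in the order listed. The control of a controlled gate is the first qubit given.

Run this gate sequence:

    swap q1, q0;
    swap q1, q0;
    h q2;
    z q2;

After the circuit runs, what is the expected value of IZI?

The observable IZI averages to 1. Key observation: the block from step 1 through step 2 cancels to the identity and can be dropped.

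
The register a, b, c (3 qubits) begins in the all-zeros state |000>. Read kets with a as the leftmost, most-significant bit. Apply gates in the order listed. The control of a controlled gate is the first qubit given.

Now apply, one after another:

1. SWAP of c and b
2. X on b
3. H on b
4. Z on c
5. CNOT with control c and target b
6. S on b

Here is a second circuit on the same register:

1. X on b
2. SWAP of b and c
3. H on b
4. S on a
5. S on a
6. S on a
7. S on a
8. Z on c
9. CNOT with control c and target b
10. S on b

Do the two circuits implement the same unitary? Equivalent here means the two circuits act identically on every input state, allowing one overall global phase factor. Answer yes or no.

No — the two circuits implement different unitaries, even allowing a global phase.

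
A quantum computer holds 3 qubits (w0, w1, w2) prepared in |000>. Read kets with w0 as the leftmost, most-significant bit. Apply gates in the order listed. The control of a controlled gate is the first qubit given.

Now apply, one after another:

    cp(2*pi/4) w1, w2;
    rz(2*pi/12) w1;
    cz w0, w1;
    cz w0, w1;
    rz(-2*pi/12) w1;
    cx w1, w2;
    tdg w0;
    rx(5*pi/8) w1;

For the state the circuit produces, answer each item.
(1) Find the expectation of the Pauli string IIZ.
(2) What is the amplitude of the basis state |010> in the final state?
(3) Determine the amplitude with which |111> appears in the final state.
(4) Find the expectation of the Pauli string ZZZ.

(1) The expectation value of IIZ is 1. Key observation: steps 2-5 multiply out to the identity, so the circuit reduces to the remaining gates.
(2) |010> carries amplitude -I*sin(5*pi/16) in the final state.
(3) The final state's coefficient on |111> equals 0.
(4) In the final state, ZZZ has expectation -sqrt(2 - sqrt(2))/2.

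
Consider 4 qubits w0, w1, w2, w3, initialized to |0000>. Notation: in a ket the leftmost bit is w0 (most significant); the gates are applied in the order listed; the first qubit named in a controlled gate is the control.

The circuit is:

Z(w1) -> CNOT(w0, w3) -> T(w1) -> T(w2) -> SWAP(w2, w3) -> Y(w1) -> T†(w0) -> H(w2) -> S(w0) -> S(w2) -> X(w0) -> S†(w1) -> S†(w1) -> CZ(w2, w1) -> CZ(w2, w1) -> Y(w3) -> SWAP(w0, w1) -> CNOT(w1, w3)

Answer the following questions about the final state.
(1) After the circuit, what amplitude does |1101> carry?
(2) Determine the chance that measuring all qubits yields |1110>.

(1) The amplitude on |1101> is 0. Key observation: steps 14-15 multiply out to the identity, so the circuit reduces to the remaining gates.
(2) The probability of measuring |1110> is 1/2.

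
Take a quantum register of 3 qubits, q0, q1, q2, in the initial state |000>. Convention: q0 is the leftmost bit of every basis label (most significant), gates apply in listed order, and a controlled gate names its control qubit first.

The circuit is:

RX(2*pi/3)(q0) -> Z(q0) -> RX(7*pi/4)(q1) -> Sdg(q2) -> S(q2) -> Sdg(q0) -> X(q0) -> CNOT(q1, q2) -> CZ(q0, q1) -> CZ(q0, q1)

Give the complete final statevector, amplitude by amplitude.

After the circuit, the state carries amplitude -sqrt(3*sqrt(2) + 6)/4 on |000>, 0 on |001>, 0 on |010>, -I*sqrt(6 - 3*sqrt(2))/4 on |011>, -sqrt(sqrt(2) + 2)/4 on |100>, 0 on |101>, 0 on |110>, -I*sqrt(2 - sqrt(2))/4 on |111>. Key observation: gates 9-10 undo each other exactly, leaving only the rest of the circuit to track.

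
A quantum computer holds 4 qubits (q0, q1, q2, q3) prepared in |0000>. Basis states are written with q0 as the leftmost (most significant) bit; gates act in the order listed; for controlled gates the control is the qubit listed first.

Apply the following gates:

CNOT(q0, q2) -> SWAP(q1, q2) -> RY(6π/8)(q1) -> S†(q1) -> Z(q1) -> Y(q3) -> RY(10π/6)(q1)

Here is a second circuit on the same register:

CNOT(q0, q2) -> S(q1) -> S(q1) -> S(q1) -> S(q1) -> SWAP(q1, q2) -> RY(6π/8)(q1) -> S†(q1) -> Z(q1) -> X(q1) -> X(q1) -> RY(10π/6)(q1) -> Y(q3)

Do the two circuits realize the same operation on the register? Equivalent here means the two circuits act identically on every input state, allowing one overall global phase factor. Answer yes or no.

Yes, they are equivalent — the unitaries differ by at most a global phase.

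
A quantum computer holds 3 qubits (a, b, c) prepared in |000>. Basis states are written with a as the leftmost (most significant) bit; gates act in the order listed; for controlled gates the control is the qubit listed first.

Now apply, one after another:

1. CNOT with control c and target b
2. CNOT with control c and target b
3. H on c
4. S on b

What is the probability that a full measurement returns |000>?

Outcome |000> occurs with probability 1/2. Key observation: gates 1-2 undo each other exactly, leaving only the rest of the circuit to track.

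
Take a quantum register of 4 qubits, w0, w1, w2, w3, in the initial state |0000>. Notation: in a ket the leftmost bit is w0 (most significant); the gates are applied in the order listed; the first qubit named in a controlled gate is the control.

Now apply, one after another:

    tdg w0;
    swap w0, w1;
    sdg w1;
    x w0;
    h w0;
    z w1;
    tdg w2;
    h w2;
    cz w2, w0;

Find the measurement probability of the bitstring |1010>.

Outcome |1010> occurs with probability 1/4.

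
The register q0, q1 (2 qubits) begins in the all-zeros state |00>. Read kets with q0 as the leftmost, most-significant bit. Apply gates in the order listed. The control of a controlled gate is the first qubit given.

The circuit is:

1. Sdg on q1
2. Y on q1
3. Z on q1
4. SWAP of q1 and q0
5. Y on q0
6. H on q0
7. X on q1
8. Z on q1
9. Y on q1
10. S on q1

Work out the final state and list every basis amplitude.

After the circuit, the state carries amplitude -sqrt(2)*I/2 on |00>, 0 on |01>, -sqrt(2)*I/2 on |10>, 0 on |11>.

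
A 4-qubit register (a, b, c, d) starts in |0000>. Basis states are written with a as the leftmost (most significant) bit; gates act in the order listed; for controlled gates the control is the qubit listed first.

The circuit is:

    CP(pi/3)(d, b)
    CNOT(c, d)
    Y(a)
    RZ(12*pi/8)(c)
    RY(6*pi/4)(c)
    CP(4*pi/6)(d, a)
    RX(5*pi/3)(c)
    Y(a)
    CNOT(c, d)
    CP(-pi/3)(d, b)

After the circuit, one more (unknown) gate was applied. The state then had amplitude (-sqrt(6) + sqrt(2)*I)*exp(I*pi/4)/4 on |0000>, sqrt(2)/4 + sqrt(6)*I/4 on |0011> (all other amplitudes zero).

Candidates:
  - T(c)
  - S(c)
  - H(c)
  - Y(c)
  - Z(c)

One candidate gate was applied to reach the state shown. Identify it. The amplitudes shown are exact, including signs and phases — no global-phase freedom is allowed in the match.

The applied gate was T(c).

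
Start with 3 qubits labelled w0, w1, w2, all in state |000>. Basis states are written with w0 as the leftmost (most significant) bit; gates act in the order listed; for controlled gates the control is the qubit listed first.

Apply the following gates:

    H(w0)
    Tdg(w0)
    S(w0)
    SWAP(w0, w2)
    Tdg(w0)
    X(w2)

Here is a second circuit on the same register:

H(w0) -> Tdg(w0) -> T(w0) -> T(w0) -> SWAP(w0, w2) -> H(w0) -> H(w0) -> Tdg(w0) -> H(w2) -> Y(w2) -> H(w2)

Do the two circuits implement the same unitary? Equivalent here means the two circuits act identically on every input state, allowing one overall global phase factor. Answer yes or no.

No, they are not equivalent — no single phase factor reconciles the two unitaries.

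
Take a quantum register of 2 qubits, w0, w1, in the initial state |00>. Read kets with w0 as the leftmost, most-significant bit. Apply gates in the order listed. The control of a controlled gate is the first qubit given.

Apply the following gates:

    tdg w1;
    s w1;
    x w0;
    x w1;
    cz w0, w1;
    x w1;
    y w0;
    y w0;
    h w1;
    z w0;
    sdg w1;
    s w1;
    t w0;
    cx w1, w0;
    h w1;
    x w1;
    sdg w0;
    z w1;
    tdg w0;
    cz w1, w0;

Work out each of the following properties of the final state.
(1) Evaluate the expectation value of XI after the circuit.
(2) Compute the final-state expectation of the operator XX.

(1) In the final state, XI has expectation sqrt(2)/2.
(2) In the final state, XX has expectation sqrt(2)/2.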